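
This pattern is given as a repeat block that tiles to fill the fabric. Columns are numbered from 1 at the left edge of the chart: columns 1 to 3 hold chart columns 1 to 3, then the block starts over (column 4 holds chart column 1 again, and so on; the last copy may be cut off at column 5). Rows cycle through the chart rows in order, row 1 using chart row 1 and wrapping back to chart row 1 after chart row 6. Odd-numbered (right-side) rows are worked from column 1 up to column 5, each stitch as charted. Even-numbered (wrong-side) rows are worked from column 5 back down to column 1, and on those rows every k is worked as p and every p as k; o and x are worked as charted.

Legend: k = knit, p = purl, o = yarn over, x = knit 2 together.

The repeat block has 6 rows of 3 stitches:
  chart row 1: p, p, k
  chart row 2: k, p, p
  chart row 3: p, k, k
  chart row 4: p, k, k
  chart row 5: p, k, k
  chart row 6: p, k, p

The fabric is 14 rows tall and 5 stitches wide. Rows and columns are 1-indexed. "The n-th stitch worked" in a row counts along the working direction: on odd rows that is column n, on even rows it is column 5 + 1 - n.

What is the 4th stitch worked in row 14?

Stitch:
k

Derivation:
Row 14 uses chart row ((14-1) mod 6)+1 = 2. Row 14 is even, so WS.
Chart row 2 tiled across columns 1-5: k p p k p
Wrong side: read the tiled row from column 5 down to 1 and exchange k with p (leave o, x).
Row 14 as worked: k p k k p
The 4th stitch worked is k.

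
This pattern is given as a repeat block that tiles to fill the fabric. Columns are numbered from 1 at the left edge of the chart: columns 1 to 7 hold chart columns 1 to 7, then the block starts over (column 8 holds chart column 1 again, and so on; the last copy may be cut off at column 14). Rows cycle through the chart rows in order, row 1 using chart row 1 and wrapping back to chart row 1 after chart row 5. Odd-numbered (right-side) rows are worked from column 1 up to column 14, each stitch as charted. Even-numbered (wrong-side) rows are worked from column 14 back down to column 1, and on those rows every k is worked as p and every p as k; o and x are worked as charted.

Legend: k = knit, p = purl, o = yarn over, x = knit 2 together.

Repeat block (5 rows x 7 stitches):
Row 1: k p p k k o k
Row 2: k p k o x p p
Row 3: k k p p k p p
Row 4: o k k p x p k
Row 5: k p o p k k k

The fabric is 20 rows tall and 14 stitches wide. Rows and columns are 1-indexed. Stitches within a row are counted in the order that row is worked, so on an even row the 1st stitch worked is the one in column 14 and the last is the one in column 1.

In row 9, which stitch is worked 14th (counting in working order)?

For row 9: chart row = ((9-1) mod 5) + 1 = 4; this is a RS (odd) row.
Chart row 4 tiled across columns 1-14: o k k p x p k o k k p x p k
RS row: no reversal, no swap; stitch n worked = column n.
Counting 14 along the worked row gives k.

== STITCH ==
k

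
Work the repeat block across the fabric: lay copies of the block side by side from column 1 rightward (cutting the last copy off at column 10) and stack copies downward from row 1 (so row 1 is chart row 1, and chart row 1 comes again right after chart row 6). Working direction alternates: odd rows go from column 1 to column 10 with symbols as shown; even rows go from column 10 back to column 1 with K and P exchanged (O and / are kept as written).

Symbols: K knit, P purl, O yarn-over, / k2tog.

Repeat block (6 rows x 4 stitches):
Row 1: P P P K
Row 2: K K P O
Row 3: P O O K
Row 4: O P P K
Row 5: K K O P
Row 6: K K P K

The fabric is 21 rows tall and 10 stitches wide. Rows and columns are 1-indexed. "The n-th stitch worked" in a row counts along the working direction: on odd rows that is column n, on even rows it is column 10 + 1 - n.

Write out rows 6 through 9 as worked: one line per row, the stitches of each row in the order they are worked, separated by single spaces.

Rows as worked:
P P P K P P P K P P
P P P K P P P K P P
P P O K P P O K P P
P O O K P O O K P O

Derivation:
Row 6: chart row 6, WS - tiled (columns 1-10): K K P K K K P K K K; work from column 10 back to 1 with K<->P swapped.
Row 7: chart row 1, RS - tile across columns 1-10 and work as-is.
Row 8: chart row 2, WS - tiled (columns 1-10): K K P O K K P O K K; work from column 10 back to 1 with K<->P swapped.
Row 9: chart row 3, RS - tile across columns 1-10 and work as-is.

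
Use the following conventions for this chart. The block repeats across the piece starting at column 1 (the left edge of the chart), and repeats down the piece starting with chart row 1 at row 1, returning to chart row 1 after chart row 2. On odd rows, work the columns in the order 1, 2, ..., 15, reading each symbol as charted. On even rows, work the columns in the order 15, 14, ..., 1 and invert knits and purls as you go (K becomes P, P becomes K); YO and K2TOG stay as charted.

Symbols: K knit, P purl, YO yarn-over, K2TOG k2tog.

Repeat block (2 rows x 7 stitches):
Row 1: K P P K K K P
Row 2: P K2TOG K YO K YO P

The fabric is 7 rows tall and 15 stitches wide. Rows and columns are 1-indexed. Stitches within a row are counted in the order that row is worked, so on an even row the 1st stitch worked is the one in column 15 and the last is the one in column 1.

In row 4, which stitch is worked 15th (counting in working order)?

Row 4 uses chart row ((4-1) mod 2)+1 = 2. Row 4 is even, so WS.
Chart row 2 tiled across columns 1-15: P K2TOG K YO K YO P P K2TOG K YO K YO P P
WS: work from column 15 back to column 1 (reverse the tiled row), swapping K<->P (YO and K2TOG unchanged).
Row 4 as worked: K K YO P YO P K2TOG K K YO P YO P K2TOG K
Counting 15 along the worked row gives K.

Result:
K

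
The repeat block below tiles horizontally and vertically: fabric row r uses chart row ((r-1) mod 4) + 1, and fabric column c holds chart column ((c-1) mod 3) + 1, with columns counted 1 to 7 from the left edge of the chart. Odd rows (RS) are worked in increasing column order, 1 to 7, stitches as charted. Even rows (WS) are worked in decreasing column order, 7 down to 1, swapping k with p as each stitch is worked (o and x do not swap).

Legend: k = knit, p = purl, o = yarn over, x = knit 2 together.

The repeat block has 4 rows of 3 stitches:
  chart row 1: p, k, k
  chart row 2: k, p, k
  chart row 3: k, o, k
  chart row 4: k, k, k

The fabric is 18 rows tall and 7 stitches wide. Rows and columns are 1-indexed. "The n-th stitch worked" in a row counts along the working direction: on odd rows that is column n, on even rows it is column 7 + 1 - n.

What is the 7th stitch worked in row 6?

For row 6: chart row = ((6-1) mod 4) + 1 = 2; this is a WS (even) row.
Chart row 2 tiled across columns 1-7: k p k k p k k
WS: work from column 7 back to column 1 (reverse the tiled row), swapping k<->p (o and x unchanged).
Row 6 as worked: p p k p p k p
The 7th stitch worked is p.

Stitch:
p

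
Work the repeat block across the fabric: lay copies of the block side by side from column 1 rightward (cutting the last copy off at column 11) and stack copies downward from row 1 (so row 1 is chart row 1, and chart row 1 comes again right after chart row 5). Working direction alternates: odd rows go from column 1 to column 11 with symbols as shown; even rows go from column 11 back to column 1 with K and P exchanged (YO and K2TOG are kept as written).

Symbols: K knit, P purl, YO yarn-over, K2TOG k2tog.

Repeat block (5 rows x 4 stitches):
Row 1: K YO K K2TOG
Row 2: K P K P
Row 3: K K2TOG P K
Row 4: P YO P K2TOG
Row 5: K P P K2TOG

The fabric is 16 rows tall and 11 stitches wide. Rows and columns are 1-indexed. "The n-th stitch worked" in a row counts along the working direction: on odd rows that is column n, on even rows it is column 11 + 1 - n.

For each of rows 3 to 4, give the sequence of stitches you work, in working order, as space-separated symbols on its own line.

Result:
K K2TOG P K K K2TOG P K K K2TOG P
K YO K K2TOG K YO K K2TOG K YO K

Derivation:
Row 3: chart row 3, RS - tile across columns 1-11 and work as-is.
Row 4: chart row 4, WS - tiled (columns 1-11): P YO P K2TOG P YO P K2TOG P YO P; work from column 11 back to 1 with K<->P swapped.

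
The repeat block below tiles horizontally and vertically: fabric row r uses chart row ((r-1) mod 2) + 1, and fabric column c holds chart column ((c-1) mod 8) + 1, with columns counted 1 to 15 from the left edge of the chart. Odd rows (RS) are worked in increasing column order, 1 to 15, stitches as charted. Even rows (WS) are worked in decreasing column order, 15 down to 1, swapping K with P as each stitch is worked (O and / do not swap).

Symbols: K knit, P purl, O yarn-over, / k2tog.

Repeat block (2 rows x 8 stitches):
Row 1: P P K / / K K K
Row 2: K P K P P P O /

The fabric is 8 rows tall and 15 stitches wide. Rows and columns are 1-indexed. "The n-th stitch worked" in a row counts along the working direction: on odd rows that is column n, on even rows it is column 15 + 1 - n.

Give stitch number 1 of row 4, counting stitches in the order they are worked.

Row 4 uses chart row ((4-1) mod 2)+1 = 2. Row 4 is even, so WS.
Chart row 2 tiled across columns 1-15: K P K P P P O / K P K P P P O
WS: work from column 15 back to column 1 (reverse the tiled row), swapping K<->P (O and / unchanged).
Row 4 as worked: O K K K P K P / O K K K P K P
Counting 1 along the worked row gives O.

== STITCH ==
O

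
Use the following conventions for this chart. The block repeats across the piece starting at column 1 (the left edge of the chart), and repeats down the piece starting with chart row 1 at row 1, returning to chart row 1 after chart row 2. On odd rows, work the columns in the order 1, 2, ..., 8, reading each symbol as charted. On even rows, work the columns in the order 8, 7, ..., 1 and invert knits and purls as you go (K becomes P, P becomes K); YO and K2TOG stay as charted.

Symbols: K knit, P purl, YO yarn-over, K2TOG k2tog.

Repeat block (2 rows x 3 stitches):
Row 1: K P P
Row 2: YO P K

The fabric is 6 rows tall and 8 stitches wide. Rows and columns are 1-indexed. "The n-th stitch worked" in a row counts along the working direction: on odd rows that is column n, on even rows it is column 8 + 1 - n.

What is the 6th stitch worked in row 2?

For row 2: chart row = ((2-1) mod 2) + 1 = 2; this is a WS (even) row.
Chart row 2 tiled across columns 1-8: YO P K YO P K YO P
WS row: flip the tiled sequence (start at column 8) and apply K<->P; YO and K2TOG stay.
Row 2 as worked: K YO P K YO P K YO
Stitch 6 in working order -> P

Result:
P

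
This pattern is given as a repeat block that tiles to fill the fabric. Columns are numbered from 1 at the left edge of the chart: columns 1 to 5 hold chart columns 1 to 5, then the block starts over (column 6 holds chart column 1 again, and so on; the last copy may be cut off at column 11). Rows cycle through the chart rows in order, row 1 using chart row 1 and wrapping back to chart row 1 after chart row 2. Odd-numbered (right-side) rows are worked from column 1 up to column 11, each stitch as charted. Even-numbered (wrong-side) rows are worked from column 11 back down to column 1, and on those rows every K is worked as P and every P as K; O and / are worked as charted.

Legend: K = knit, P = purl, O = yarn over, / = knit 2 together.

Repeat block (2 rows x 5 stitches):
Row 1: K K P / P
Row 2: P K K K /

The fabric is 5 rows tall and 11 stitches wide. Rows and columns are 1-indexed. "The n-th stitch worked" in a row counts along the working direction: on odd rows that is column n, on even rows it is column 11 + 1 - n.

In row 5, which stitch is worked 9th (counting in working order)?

Row 5: (5-1) mod 2 = 0, so use chart row 1. Odd row -> RS.
Chart row 1 tiled across columns 1-11: K K P / P K K P / P K
RS: work column 1 to column 11, symbols as charted — the tiled row is the row as worked.
Counting 9 along the worked row gives /.

== STITCH ==
/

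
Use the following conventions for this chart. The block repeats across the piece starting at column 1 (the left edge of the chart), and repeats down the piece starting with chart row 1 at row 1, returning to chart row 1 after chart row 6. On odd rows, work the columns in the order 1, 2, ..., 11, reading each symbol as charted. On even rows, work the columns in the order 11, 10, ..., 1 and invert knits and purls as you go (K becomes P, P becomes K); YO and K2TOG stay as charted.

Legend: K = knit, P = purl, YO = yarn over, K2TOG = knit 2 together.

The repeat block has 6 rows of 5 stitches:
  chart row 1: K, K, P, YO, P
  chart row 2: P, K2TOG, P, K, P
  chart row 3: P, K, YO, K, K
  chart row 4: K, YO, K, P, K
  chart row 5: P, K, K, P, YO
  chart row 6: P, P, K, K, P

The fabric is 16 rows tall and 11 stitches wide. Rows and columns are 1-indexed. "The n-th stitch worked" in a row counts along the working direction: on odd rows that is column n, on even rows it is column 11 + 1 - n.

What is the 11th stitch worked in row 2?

Row 2: (2-1) mod 6 = 1, so use chart row 2. Even row -> WS.
Chart row 2 tiled across columns 1-11: P K2TOG P K P P K2TOG P K P P
WS row: flip the tiled sequence (start at column 11) and apply K<->P; YO and K2TOG stay.
Row 2 as worked: K K P K K2TOG K K P K K2TOG K
Counting 11 along the worked row gives K.

Result:
K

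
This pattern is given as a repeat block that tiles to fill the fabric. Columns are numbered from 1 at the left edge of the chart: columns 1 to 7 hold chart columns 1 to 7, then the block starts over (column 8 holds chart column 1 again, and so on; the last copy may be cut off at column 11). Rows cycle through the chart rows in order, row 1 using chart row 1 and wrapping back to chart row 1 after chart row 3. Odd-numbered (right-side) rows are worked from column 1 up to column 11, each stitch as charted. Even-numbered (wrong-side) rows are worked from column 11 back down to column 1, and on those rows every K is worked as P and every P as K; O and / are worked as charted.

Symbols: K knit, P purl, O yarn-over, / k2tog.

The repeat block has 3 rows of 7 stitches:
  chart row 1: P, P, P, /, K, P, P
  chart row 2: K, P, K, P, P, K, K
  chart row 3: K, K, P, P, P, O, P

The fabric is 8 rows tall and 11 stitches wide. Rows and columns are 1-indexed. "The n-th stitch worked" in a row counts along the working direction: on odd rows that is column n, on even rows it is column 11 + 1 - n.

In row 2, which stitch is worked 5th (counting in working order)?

Stitch:
P

Derivation:
Row 2: (2-1) mod 3 = 1, so use chart row 2. Even row -> WS.
Chart row 2 tiled across columns 1-11: K P K P P K K K P K P
WS row: flip the tiled sequence (start at column 11) and apply K<->P; O and / stay.
Row 2 as worked: K P K P P P K K P K P
Stitch 5 in working order -> P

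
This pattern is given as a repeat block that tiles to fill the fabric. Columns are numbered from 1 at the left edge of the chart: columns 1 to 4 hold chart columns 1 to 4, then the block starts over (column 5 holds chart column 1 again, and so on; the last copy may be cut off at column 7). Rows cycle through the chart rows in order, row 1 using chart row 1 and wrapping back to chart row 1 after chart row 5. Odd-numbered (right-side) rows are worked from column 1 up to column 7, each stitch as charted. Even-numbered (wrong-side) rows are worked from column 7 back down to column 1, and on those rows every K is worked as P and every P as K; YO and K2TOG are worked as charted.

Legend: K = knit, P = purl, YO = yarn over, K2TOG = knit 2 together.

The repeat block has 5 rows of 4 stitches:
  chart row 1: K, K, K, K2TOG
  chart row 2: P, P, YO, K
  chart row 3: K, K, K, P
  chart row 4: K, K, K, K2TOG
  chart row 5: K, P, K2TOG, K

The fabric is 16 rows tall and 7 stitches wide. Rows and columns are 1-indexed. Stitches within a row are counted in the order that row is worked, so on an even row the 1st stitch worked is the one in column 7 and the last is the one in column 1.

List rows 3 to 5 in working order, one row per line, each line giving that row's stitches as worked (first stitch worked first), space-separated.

Rows as worked:
K K K P K K K
P P P K2TOG P P P
K P K2TOG K K P K2TOG

Derivation:
Row 3: chart row 3, RS - tile across columns 1-7 and work as-is.
Row 4: chart row 4, WS - tiled (columns 1-7): K K K K2TOG K K K; work from column 7 back to 1 with K<->P swapped.
Row 5: chart row 5, RS - tile across columns 1-7 and work as-is.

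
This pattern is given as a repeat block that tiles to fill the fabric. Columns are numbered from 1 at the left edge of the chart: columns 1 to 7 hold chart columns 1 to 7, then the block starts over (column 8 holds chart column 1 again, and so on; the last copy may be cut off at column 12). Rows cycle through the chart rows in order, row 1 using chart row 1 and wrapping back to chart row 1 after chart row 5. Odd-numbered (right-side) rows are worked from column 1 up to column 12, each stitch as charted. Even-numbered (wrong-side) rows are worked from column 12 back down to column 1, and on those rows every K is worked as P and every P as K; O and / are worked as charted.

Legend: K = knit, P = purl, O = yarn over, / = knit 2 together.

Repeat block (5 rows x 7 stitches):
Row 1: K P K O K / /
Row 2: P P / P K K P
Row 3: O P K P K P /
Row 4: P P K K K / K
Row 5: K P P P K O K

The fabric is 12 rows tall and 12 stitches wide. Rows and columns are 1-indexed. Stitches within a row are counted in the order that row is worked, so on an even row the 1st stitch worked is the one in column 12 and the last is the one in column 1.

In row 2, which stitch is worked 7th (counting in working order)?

Row 2: (2-1) mod 5 = 1, so use chart row 2. Even row -> WS.
Chart row 2 tiled across columns 1-12: P P / P K K P P P / P K
WS: work from column 12 back to column 1 (reverse the tiled row), swapping K<->P (O and / unchanged).
Row 2 as worked: P K / K K K P P K / K K
Counting 7 along the worked row gives P.

Stitch:
P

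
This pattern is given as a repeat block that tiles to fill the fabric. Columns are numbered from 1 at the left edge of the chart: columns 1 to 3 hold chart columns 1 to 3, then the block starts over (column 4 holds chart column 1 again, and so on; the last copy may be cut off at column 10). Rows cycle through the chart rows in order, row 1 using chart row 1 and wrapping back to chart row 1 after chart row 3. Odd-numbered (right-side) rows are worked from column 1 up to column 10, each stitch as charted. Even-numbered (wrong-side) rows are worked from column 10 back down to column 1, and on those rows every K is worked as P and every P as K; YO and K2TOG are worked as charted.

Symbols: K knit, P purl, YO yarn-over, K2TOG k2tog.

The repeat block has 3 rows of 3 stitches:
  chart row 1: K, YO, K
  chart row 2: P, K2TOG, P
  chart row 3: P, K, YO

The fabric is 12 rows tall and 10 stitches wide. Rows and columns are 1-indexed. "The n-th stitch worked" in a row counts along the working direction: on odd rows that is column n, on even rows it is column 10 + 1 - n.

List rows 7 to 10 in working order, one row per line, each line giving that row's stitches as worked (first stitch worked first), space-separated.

Row 7: chart row 1, RS - tile across columns 1-10 and work as-is.
Row 8: chart row 2, WS - tiled (columns 1-10): P K2TOG P P K2TOG P P K2TOG P P; work from column 10 back to 1 with K<->P swapped.
Row 9: chart row 3, RS - tile across columns 1-10 and work as-is.
Row 10: chart row 1, WS - tiled (columns 1-10): K YO K K YO K K YO K K; work from column 10 back to 1 with K<->P swapped.

Rows as worked:
K YO K K YO K K YO K K
K K K2TOG K K K2TOG K K K2TOG K
P K YO P K YO P K YO P
P P YO P P YO P P YO P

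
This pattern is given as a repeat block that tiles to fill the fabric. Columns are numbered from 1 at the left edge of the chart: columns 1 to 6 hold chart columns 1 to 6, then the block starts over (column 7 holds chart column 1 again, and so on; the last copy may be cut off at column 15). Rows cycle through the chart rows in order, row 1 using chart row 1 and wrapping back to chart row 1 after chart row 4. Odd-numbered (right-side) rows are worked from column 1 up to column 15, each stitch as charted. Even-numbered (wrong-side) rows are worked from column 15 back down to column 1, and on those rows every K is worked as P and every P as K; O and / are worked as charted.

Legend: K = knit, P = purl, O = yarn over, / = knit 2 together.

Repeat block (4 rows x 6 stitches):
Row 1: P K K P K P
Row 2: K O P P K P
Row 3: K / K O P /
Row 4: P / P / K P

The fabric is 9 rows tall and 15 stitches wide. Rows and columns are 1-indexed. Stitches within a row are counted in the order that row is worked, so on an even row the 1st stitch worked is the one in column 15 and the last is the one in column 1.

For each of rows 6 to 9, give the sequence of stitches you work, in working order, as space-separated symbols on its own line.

Result:
K O P K P K K O P K P K K O P
K / K O P / K / K O P / K / K
K / K K P / K / K K P / K / K
P K K P K P P K K P K P P K K

Derivation:
Row 6: chart row 2, WS - tiled (columns 1-15): K O P P K P K O P P K P K O P; work from column 15 back to 1 with K<->P swapped.
Row 7: chart row 3, RS - tile across columns 1-15 and work as-is.
Row 8: chart row 4, WS - tiled (columns 1-15): P / P / K P P / P / K P P / P; work from column 15 back to 1 with K<->P swapped.
Row 9: chart row 1, RS - tile across columns 1-15 and work as-is.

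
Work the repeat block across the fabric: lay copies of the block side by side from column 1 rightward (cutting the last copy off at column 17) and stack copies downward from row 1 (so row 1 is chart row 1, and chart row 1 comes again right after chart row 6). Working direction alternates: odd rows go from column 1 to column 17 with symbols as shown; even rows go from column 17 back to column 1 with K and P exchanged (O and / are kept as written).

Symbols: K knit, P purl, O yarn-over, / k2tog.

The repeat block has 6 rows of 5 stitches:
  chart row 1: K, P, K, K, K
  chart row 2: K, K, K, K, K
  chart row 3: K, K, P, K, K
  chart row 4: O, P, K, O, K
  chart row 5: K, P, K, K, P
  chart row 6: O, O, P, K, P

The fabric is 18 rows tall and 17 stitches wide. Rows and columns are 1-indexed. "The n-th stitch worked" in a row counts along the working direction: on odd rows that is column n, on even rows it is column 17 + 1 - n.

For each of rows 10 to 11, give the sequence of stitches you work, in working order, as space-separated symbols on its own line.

== ROWS AS WORKED ==
K O P O P K O P O P K O P O P K O
K P K K P K P K K P K P K K P K P

Derivation:
Row 10: chart row 4, WS - tiled (columns 1-17): O P K O K O P K O K O P K O K O P; work from column 17 back to 1 with K<->P swapped.
Row 11: chart row 5, RS - tile across columns 1-17 and work as-is.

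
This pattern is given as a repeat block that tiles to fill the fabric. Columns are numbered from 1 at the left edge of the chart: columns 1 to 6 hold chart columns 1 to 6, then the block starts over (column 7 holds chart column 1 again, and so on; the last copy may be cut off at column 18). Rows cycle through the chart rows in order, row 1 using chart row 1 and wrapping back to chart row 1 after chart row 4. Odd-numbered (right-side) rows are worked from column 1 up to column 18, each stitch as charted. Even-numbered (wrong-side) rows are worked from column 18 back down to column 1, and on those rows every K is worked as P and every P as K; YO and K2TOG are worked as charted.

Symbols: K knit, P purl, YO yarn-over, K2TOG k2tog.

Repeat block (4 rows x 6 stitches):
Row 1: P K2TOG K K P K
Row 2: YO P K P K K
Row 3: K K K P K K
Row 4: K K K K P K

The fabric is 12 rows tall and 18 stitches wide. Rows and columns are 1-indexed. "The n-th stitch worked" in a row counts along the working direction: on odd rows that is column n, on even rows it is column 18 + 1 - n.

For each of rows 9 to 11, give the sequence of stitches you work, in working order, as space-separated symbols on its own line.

Result:
P K2TOG K K P K P K2TOG K K P K P K2TOG K K P K
P P K P K YO P P K P K YO P P K P K YO
K K K P K K K K K P K K K K K P K K

Derivation:
Row 9: chart row 1, RS - tile across columns 1-18 and work as-is.
Row 10: chart row 2, WS - tiled (columns 1-18): YO P K P K K YO P K P K K YO P K P K K; work from column 18 back to 1 with K<->P swapped.
Row 11: chart row 3, RS - tile across columns 1-18 and work as-is.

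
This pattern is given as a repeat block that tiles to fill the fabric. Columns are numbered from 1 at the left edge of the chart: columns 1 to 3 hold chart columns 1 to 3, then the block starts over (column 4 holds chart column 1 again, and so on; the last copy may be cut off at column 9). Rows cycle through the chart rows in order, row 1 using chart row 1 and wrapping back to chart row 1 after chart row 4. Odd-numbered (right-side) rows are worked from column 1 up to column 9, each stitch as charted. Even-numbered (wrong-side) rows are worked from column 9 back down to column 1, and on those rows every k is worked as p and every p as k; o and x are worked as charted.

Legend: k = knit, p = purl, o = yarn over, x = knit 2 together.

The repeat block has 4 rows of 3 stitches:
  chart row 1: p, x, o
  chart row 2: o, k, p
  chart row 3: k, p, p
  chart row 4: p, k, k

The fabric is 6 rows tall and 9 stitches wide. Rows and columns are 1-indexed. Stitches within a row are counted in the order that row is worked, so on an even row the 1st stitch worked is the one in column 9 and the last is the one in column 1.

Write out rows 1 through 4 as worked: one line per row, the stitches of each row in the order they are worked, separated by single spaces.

Result:
p x o p x o p x o
k p o k p o k p o
k p p k p p k p p
p p k p p k p p k

Derivation:
Row 1: chart row 1, RS - tile across columns 1-9 and work as-is.
Row 2: chart row 2, WS - tiled (columns 1-9): o k p o k p o k p; work from column 9 back to 1 with k<->p swapped.
Row 3: chart row 3, RS - tile across columns 1-9 and work as-is.
Row 4: chart row 4, WS - tiled (columns 1-9): p k k p k k p k k; work from column 9 back to 1 with k<->p swapped.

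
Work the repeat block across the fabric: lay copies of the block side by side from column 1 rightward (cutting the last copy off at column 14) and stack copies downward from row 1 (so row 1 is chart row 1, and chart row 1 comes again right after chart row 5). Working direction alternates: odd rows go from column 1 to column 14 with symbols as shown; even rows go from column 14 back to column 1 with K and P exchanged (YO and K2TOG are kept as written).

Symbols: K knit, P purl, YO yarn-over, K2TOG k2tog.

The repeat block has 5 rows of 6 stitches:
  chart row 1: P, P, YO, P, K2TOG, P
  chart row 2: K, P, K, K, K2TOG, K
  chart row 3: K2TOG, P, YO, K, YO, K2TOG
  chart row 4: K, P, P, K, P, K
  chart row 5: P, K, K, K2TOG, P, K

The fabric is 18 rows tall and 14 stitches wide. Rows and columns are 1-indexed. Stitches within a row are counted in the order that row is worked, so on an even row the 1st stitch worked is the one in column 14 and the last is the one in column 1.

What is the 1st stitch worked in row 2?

Row 2: (2-1) mod 5 = 1, so use chart row 2. Even row -> WS.
Chart row 2 tiled across columns 1-14: K P K K K2TOG K K P K K K2TOG K K P
Wrong side: read the tiled row from column 14 down to 1 and exchange K with P (leave YO, K2TOG).
Row 2 as worked: K P P K2TOG P P K P P K2TOG P P K P
The 1st stitch worked is K.

Stitch:
K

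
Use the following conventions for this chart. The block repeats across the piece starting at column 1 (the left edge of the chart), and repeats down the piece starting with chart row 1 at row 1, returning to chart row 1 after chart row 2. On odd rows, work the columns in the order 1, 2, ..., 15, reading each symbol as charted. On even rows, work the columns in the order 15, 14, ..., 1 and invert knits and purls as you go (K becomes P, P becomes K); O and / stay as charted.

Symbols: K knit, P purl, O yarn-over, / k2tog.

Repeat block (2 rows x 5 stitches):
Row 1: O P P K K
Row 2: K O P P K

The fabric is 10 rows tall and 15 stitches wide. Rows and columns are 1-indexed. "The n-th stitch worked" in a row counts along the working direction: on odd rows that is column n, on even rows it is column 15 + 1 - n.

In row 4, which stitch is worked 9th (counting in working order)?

== STITCH ==
O

Derivation:
Row 4 uses chart row ((4-1) mod 2)+1 = 2. Row 4 is even, so WS.
Chart row 2 tiled across columns 1-15: K O P P K K O P P K K O P P K
WS row: flip the tiled sequence (start at column 15) and apply K<->P; O and / stay.
Row 4 as worked: P K K O P P K K O P P K K O P
Counting 9 along the worked row gives O.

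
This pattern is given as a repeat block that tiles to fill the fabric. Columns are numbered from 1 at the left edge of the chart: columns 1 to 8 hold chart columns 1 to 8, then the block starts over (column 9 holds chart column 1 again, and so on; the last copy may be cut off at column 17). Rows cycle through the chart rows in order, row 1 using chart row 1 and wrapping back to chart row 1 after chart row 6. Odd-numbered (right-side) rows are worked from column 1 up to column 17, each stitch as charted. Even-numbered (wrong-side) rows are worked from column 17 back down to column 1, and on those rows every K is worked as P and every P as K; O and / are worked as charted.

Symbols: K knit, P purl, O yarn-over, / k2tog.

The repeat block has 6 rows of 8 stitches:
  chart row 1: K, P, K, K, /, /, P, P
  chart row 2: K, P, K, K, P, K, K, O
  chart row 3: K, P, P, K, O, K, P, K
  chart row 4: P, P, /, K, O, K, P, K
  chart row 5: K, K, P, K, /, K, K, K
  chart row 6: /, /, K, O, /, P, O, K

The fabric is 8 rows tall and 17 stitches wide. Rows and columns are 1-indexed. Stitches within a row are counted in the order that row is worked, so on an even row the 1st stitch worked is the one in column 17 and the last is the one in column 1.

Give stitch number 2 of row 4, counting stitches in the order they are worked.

== STITCH ==
P

Derivation:
For row 4: chart row = ((4-1) mod 6) + 1 = 4; this is a WS (even) row.
Chart row 4 tiled across columns 1-17: P P / K O K P K P P / K O K P K P
WS: work from column 17 back to column 1 (reverse the tiled row), swapping K<->P (O and / unchanged).
Row 4 as worked: K P K P O P / K K P K P O P / K K
The 2nd stitch worked is P.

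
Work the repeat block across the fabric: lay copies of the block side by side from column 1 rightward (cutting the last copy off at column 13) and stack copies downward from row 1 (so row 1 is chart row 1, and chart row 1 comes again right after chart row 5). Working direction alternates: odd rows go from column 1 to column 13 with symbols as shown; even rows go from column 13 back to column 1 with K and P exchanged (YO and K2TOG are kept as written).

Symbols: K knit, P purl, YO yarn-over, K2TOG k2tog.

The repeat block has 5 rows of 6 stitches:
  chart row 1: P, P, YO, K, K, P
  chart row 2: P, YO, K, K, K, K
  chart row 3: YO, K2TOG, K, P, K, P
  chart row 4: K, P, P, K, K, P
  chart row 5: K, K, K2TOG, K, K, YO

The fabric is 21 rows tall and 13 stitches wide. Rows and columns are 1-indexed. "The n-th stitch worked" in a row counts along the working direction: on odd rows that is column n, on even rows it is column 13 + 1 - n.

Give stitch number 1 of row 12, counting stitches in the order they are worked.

Result:
K

Derivation:
For row 12: chart row = ((12-1) mod 5) + 1 = 2; this is a WS (even) row.
Chart row 2 tiled across columns 1-13: P YO K K K K P YO K K K K P
WS row: flip the tiled sequence (start at column 13) and apply K<->P; YO and K2TOG stay.
Row 12 as worked: K P P P P YO K P P P P YO K
The 1st stitch worked is K.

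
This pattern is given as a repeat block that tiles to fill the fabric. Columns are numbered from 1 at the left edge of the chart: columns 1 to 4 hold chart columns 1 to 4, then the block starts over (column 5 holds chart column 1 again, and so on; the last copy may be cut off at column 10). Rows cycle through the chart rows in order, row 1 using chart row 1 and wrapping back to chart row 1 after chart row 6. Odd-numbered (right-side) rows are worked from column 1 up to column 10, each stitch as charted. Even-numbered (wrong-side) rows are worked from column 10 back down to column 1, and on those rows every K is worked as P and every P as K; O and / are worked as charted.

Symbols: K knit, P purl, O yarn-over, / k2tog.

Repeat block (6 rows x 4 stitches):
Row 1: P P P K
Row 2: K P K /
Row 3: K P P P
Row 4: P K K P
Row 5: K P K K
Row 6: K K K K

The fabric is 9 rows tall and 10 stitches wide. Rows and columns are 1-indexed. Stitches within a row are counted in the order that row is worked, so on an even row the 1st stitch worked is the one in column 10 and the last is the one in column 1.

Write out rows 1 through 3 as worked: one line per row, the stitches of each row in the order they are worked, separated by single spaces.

Result:
P P P K P P P K P P
K P / P K P / P K P
K P P P K P P P K P

Derivation:
Row 1: chart row 1, RS - tile across columns 1-10 and work as-is.
Row 2: chart row 2, WS - tiled (columns 1-10): K P K / K P K / K P; work from column 10 back to 1 with K<->P swapped.
Row 3: chart row 3, RS - tile across columns 1-10 and work as-is.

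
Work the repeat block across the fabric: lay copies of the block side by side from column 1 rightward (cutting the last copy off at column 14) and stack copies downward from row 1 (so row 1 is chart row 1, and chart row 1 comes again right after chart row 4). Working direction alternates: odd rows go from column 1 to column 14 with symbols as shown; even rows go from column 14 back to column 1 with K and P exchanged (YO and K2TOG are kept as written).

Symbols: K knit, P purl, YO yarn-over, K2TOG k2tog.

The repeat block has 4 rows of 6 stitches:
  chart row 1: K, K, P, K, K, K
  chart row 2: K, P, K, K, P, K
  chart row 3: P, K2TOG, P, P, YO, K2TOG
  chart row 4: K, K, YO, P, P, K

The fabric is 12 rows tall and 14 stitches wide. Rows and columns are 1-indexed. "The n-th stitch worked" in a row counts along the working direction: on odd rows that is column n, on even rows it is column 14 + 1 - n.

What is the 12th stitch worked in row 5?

Stitch:
K

Derivation:
Row 5: (5-1) mod 4 = 0, so use chart row 1. Odd row -> RS.
Chart row 1 tiled across columns 1-14: K K P K K K K K P K K K K K
Right side: take the tiled row as-is (worked left to right from column 1).
The 12th stitch worked is K.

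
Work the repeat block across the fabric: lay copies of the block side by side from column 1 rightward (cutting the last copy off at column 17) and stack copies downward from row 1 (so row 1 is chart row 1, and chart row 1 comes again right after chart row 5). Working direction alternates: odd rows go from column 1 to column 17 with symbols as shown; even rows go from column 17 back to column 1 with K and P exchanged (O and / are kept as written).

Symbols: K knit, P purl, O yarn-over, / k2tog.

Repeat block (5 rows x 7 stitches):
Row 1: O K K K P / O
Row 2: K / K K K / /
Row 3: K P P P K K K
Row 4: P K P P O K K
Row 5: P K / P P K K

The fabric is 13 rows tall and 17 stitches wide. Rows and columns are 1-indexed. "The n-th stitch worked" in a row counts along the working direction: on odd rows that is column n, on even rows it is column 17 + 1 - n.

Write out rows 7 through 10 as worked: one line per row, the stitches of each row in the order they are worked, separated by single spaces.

Row 7: chart row 2, RS - tile across columns 1-17 and work as-is.
Row 8: chart row 3, WS - tiled (columns 1-17): K P P P K K K K P P P K K K K P P; work from column 17 back to 1 with K<->P swapped.
Row 9: chart row 4, RS - tile across columns 1-17 and work as-is.
Row 10: chart row 5, WS - tiled (columns 1-17): P K / P P K K P K / P P K K P K /; work from column 17 back to 1 with K<->P swapped.

Result:
K / K K K / / K / K K K / / K / K
K K P P P P K K K P P P P K K K P
P K P P O K K P K P P O K K P K P
/ P K P P K K / P K P P K K / P K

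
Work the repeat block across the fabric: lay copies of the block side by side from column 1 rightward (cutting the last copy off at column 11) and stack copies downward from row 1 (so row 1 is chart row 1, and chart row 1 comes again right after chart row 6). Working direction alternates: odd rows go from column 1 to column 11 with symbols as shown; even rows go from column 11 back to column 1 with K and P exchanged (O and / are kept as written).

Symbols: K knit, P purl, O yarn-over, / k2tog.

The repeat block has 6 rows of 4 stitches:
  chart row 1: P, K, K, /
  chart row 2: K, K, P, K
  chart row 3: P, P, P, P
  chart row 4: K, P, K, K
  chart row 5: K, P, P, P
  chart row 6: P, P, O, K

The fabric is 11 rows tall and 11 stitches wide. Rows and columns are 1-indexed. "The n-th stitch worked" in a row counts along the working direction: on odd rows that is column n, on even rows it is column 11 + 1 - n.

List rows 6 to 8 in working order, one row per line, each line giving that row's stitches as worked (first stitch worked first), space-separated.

Row 6: chart row 6, WS - tiled (columns 1-11): P P O K P P O K P P O; work from column 11 back to 1 with K<->P swapped.
Row 7: chart row 1, RS - tile across columns 1-11 and work as-is.
Row 8: chart row 2, WS - tiled (columns 1-11): K K P K K K P K K K P; work from column 11 back to 1 with K<->P swapped.

Result:
O K K P O K K P O K K
P K K / P K K / P K K
K P P P K P P P K P P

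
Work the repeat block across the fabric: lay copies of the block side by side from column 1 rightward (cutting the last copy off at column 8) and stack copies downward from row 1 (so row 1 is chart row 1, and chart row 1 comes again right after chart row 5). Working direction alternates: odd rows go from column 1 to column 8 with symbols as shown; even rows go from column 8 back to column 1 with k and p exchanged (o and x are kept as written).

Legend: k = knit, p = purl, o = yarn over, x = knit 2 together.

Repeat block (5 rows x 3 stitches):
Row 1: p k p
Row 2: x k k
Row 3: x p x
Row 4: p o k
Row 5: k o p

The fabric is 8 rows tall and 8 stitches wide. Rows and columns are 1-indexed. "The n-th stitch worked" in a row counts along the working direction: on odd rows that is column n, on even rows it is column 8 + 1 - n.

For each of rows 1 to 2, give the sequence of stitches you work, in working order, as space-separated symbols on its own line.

Result:
p k p p k p p k
p x p p x p p x

Derivation:
Row 1: chart row 1, RS - tile across columns 1-8 and work as-is.
Row 2: chart row 2, WS - tiled (columns 1-8): x k k x k k x k; work from column 8 back to 1 with k<->p swapped.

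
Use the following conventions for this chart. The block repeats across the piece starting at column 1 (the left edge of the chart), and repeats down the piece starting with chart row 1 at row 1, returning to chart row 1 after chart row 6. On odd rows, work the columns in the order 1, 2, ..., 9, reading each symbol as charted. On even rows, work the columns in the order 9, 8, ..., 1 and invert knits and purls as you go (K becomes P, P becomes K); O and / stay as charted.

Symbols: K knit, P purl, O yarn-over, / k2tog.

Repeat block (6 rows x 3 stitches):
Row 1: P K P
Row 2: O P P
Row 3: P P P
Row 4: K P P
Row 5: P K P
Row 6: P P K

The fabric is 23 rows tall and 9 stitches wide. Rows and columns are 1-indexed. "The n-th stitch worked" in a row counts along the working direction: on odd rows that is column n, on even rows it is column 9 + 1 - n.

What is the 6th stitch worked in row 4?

Row 4: (4-1) mod 6 = 3, so use chart row 4. Even row -> WS.
Chart row 4 tiled across columns 1-9: K P P K P P K P P
WS row: flip the tiled sequence (start at column 9) and apply K<->P; O and / stay.
Row 4 as worked: K K P K K P K K P
The 6th stitch worked is P.

Stitch:
P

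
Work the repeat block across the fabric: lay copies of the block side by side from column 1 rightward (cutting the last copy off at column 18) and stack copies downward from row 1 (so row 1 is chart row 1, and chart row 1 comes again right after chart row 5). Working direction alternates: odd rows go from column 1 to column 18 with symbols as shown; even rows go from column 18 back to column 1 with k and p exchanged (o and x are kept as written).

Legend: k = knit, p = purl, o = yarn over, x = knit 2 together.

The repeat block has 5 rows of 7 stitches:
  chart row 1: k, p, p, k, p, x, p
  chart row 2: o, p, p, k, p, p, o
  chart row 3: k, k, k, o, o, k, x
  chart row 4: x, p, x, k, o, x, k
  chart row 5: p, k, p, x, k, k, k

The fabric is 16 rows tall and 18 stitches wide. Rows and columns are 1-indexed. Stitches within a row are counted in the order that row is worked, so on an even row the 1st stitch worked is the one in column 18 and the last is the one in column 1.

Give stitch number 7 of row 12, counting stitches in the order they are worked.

Stitch:
k

Derivation:
Row 12 uses chart row ((12-1) mod 5)+1 = 2. Row 12 is even, so WS.
Chart row 2 tiled across columns 1-18: o p p k p p o o p p k p p o o p p k
Wrong side: read the tiled row from column 18 down to 1 and exchange k with p (leave o, x).
Row 12 as worked: p k k o o k k p k k o o k k p k k o
Stitch 7 in working order -> k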